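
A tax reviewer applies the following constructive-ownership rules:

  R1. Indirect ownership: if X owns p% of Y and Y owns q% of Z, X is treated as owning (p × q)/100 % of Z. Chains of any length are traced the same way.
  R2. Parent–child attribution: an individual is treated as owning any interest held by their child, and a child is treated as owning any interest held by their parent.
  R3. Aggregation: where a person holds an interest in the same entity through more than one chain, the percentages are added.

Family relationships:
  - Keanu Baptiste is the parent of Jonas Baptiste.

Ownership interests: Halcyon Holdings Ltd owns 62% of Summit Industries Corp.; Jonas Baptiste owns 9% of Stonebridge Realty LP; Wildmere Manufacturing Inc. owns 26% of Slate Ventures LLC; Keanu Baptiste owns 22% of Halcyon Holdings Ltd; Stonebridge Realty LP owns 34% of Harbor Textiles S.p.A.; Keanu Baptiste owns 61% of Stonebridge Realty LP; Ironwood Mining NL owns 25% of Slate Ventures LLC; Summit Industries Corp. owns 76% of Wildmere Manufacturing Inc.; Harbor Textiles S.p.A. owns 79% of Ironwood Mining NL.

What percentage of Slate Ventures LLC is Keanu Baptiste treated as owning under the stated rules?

7.395764%

By parent–child attribution (R2), Keanu Baptiste is treated as also owning Jonas Baptiste's interest in Stonebridge Realty LP, giving 61% + 9% = 70%.
Chain via Halcyon Holdings Ltd → Summit Industries Corp. → Wildmere Manufacturing Inc. (R1): 22% × 62% × 76% × 26% = 2.695264% of Slate Ventures LLC.
Chain via Stonebridge Realty LP → Harbor Textiles S.p.A. → Ironwood Mining NL (R1): 70% × 34% × 79% × 25% = 4.7005% of Slate Ventures LLC.
Aggregating (R3): 2.695264% + 4.7005% = 7.395764%.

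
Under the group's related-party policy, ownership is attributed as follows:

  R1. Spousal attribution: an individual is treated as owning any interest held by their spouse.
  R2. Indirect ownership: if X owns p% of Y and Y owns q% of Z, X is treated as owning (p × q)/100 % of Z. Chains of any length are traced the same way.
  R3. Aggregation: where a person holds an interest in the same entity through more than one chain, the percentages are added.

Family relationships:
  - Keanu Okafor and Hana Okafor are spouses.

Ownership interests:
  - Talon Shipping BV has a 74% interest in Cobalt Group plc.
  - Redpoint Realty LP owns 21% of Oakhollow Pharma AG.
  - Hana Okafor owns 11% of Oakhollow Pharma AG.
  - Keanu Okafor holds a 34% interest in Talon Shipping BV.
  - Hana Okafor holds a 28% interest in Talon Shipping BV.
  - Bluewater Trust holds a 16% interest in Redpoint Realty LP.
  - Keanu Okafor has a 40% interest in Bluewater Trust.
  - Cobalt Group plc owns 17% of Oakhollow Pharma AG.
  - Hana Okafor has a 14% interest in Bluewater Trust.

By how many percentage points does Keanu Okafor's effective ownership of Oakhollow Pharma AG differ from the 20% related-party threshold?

0.614

By spousal attribution (R1), Keanu Okafor is treated as also owning Hana Okafor's interest in Bluewater Trust, giving 40% + 14% = 54%.
By spousal attribution (R1), Keanu Okafor is treated as also owning Hana Okafor's interest in Talon Shipping BV, giving 34% + 28% = 62%.
By spousal attribution (R1), Keanu Okafor is treated as owning Hana Okafor's 11% interest in Oakhollow Pharma AG.
Chain via Bluewater Trust → Redpoint Realty LP (R2): 54% × 16% × 21% = 1.8144% of Oakhollow Pharma AG.
Chain via Talon Shipping BV → Cobalt Group plc (R2): 62% × 74% × 17% = 7.7996% of Oakhollow Pharma AG.
Direct interest in Oakhollow Pharma AG: 11%.
Aggregating (R3): 1.8144% + 7.7996% + 11% = 20.614%.
20.614% exceeds the 20% threshold by 0.614 percentage points.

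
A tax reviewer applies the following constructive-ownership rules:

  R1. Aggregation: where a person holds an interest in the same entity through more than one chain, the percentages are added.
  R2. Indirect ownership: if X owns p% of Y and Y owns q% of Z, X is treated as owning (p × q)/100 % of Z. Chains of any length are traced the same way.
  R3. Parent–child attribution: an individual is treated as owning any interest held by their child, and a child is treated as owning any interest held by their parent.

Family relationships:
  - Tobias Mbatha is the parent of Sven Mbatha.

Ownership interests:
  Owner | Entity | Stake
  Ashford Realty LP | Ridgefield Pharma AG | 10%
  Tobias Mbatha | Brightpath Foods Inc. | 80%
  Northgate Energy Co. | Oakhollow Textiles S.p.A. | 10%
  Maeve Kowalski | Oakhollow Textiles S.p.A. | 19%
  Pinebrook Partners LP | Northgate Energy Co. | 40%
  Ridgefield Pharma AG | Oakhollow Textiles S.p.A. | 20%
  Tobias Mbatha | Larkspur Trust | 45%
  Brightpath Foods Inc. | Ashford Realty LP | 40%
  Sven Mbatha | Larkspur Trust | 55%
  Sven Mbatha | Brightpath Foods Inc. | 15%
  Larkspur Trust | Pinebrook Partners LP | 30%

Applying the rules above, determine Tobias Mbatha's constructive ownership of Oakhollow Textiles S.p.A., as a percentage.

1.96%

By parent–child attribution (R3), Tobias Mbatha is treated as also owning Sven Mbatha's interest in Larkspur Trust, giving 45% + 55% = 100%.
By parent–child attribution (R3), Tobias Mbatha is treated as also owning Sven Mbatha's interest in Brightpath Foods Inc, giving 80% + 15% = 95%.
Chain via Larkspur Trust → Pinebrook Partners LP → Northgate Energy Co. (R2): 100% × 30% × 40% × 10% = 1.2% of Oakhollow Textiles S.p.A.
Chain via Brightpath Foods Inc. → Ashford Realty LP → Ridgefield Pharma AG (R2): 95% × 40% × 10% × 20% = 0.76% of Oakhollow Textiles S.p.A.
Aggregating (R1): 1.2% + 0.76% = 1.96%.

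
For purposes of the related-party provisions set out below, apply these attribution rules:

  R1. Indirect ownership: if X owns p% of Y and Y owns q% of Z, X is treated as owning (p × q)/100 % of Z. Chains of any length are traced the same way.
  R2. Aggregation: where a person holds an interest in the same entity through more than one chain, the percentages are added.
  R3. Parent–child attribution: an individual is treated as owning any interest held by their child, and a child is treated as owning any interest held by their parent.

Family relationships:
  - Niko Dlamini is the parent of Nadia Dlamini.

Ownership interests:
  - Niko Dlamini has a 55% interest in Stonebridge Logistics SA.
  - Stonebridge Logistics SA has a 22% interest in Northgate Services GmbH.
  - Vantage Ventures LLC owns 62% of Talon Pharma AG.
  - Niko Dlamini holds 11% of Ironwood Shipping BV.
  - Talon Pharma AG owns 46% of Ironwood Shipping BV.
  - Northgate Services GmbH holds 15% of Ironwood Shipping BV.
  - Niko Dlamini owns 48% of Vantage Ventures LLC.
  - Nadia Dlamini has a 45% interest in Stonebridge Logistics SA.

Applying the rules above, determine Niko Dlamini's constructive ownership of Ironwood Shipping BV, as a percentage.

By parent–child attribution (R3), Niko Dlamini is treated as also owning Nadia Dlamini's interest in Stonebridge Logistics SA, giving 55% + 45% = 100%.
Chain via Stonebridge Logistics SA → Northgate Services GmbH (R1): 100% × 22% × 15% = 3.3% of Ironwood Shipping BV.
Chain via Vantage Ventures LLC → Talon Pharma AG (R1): 48% × 62% × 46% = 13.6896% of Ironwood Shipping BV.
Direct interest in Ironwood Shipping BV: 11%.
Aggregating (R2): 3.3% + 13.6896% + 11% = 27.9896%.

27.9896%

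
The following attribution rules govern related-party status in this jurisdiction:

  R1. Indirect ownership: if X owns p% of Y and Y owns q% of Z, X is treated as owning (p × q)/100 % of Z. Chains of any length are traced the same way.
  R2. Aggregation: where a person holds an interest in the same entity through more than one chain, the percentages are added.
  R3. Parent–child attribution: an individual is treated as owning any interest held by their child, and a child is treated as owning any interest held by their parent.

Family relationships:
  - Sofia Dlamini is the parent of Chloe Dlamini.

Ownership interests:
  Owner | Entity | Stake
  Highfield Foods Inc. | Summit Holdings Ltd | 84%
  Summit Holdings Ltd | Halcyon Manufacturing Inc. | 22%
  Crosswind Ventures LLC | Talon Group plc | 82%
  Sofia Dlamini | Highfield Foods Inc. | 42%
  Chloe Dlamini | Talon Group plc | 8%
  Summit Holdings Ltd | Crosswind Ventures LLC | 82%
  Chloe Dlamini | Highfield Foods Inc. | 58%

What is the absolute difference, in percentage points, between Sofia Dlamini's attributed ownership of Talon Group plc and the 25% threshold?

39.4816

By parent–child attribution (R3), Sofia Dlamini is treated as also owning Chloe Dlamini's interest in Highfield Foods Inc, giving 42% + 58% = 100%.
By parent–child attribution (R3), Sofia Dlamini is treated as owning Chloe Dlamini's 8% interest in Talon Group plc.
Chain via Highfield Foods Inc. → Summit Holdings Ltd → Crosswind Ventures LLC (R1): 100% × 84% × 82% × 82% = 56.4816% of Talon Group plc.
Direct interest in Talon Group plc: 8%.
Aggregating (R2): 56.4816% + 8% = 64.4816%.
64.4816% exceeds the 25% threshold by 39.4816 percentage points.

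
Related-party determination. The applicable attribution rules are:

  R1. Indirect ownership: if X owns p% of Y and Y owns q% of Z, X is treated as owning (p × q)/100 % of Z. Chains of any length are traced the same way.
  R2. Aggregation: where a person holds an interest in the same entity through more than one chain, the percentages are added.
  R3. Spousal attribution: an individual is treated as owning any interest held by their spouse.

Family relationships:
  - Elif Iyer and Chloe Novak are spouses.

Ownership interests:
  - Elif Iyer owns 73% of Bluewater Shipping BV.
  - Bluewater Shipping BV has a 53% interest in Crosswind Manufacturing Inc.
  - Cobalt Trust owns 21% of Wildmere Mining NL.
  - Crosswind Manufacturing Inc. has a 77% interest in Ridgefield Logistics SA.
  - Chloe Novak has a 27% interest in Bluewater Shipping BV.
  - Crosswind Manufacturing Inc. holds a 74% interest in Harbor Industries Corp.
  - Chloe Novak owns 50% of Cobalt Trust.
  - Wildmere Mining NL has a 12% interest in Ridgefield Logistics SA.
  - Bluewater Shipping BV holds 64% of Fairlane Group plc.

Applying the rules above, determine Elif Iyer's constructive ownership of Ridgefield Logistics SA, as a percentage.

By spousal attribution (R3), Elif Iyer is treated as also owning Chloe Novak's interest in Bluewater Shipping BV, giving 73% + 27% = 100%.
By spousal attribution (R3), Elif Iyer is treated as owning Chloe Novak's 50% interest in Cobalt Trust.
Chain via Bluewater Shipping BV → Crosswind Manufacturing Inc. (R1): 100% × 53% × 77% = 40.81% of Ridgefield Logistics SA.
Chain via Cobalt Trust → Wildmere Mining NL (R1): 50% × 21% × 12% = 1.26% of Ridgefield Logistics SA.
Aggregating (R2): 40.81% + 1.26% = 42.07%.

42.07%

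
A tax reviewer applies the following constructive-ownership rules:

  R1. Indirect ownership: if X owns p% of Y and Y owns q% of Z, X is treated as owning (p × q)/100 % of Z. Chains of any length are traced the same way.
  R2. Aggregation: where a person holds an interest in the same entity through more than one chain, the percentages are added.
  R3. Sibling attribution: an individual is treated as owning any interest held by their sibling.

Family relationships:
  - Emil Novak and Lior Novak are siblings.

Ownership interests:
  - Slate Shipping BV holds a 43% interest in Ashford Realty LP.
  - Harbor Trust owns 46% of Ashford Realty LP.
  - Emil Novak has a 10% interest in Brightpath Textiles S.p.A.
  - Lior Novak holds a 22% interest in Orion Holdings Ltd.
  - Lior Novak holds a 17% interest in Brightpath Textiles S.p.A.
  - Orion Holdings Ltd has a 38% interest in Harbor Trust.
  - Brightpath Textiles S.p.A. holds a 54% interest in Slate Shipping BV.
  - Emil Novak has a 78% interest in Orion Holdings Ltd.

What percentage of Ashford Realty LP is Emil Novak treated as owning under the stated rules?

23.7494%

By sibling attribution (R3), Emil Novak is treated as also owning Lior Novak's interest in Brightpath Textiles S.p.A, giving 10% + 17% = 27%.
By sibling attribution (R3), Emil Novak is treated as also owning Lior Novak's interest in Orion Holdings Ltd, giving 78% + 22% = 100%.
Chain via Brightpath Textiles S.p.A. → Slate Shipping BV (R1): 27% × 54% × 43% = 6.2694% of Ashford Realty LP.
Chain via Orion Holdings Ltd → Harbor Trust (R1): 100% × 38% × 46% = 17.48% of Ashford Realty LP.
Aggregating (R2): 6.2694% + 17.48% = 23.7494%.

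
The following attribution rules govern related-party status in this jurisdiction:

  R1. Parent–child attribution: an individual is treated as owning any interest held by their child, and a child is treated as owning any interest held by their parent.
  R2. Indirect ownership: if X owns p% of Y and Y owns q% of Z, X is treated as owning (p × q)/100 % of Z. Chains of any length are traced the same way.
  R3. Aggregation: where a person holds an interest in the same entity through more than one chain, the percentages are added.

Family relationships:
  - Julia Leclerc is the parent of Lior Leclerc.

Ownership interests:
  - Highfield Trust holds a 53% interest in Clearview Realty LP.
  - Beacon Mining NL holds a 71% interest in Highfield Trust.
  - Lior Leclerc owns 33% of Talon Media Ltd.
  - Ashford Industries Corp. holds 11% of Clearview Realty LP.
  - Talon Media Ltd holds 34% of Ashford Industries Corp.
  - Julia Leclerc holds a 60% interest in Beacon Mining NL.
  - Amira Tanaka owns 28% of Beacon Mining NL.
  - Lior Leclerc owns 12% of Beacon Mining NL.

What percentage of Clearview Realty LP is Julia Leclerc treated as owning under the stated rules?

By parent–child attribution (R1), Julia Leclerc is treated as also owning Lior Leclerc's interest in Beacon Mining NL, giving 60% + 12% = 72%.
By parent–child attribution (R1), Julia Leclerc is treated as owning Lior Leclerc's 33% interest in Talon Media Ltd.
Chain via Beacon Mining NL → Highfield Trust (R2): 72% × 71% × 53% = 27.0936% of Clearview Realty LP.
Chain via Talon Media Ltd → Ashford Industries Corp. (R2): 33% × 34% × 11% = 1.2342% of Clearview Realty LP.
Aggregating (R3): 27.0936% + 1.2342% = 28.3278%.

28.3278%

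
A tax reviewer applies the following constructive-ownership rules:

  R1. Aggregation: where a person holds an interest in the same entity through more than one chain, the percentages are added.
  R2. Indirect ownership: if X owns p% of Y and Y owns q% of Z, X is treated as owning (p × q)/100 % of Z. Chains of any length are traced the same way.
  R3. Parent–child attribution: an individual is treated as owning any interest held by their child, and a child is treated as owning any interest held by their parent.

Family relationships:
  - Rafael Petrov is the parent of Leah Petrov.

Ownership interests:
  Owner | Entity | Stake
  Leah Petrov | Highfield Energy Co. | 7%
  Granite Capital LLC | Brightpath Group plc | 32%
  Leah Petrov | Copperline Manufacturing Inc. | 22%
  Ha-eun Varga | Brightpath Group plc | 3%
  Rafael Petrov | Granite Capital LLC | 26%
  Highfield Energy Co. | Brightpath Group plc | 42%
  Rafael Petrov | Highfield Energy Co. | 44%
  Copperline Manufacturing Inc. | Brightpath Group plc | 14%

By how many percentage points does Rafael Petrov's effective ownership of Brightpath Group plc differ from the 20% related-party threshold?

By parent–child attribution (R3), Rafael Petrov is treated as also owning Leah Petrov's interest in Highfield Energy Co, giving 44% + 7% = 51%.
By parent–child attribution (R3), Rafael Petrov is treated as owning Leah Petrov's 22% interest in Copperline Manufacturing Inc.
Chain via Highfield Energy Co. (R2): 51% × 42% = 21.42% of Brightpath Group plc.
Chain via Granite Capital LLC (R2): 26% × 32% = 8.32% of Brightpath Group plc.
Chain via Copperline Manufacturing Inc. (R2): 22% × 14% = 3.08% of Brightpath Group plc.
Aggregating (R1): 21.42% + 8.32% + 3.08% = 32.82%.
32.82% exceeds the 20% threshold by 12.82 percentage points.

12.82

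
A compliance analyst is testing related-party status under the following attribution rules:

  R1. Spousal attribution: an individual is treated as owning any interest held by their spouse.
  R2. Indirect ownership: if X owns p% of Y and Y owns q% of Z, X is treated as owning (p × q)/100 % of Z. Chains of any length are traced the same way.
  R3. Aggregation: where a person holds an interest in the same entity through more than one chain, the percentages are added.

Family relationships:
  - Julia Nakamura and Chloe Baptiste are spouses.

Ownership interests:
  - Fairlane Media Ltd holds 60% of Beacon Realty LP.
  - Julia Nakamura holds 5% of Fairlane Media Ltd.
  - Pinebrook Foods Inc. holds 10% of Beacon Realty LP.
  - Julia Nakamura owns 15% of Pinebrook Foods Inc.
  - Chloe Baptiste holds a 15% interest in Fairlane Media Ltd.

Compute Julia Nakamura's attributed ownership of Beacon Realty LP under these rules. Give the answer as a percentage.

By spousal attribution (R1), Julia Nakamura is treated as also owning Chloe Baptiste's interest in Fairlane Media Ltd, giving 5% + 15% = 20%.
Chain via Fairlane Media Ltd (R2): 20% × 60% = 12% of Beacon Realty LP.
Chain via Pinebrook Foods Inc. (R2): 15% × 10% = 1.5% of Beacon Realty LP.
Aggregating (R3): 12% + 1.5% = 13.5%.

13.5%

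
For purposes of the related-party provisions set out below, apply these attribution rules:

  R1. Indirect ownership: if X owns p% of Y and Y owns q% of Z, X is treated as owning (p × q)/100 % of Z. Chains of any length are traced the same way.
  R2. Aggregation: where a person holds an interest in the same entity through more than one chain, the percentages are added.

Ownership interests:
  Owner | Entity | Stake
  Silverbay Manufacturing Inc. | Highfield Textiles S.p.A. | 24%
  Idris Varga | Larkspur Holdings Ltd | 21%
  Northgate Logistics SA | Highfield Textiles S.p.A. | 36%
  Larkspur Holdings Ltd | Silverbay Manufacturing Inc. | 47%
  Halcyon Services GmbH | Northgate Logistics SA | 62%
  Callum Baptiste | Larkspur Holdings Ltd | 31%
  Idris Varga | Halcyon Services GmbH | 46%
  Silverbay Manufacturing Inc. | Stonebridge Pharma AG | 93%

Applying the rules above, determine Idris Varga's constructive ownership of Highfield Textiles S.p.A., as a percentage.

Chain via Larkspur Holdings Ltd → Silverbay Manufacturing Inc. (R1): 21% × 47% × 24% = 2.3688% of Highfield Textiles S.p.A.
Chain via Halcyon Services GmbH → Northgate Logistics SA (R1): 46% × 62% × 36% = 10.2672% of Highfield Textiles S.p.A.
Aggregating (R2): 2.3688% + 10.2672% = 12.636%.

12.636%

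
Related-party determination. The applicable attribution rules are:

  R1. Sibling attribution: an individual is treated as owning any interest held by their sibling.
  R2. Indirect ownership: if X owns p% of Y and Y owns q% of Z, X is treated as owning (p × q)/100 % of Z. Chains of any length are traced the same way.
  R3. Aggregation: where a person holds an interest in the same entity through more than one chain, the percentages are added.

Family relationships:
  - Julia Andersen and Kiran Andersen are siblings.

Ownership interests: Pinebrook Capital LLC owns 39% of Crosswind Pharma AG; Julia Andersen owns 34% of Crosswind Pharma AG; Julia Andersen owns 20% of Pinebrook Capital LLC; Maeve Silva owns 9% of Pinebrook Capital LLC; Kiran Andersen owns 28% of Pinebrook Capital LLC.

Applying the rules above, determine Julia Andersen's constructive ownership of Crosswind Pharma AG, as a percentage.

By sibling attribution (R1), Julia Andersen is treated as also owning Kiran Andersen's interest in Pinebrook Capital LLC, giving 20% + 28% = 48%.
Chain via Pinebrook Capital LLC (R2): 48% × 39% = 18.72% of Crosswind Pharma AG.
Direct interest in Crosswind Pharma AG: 34%.
Aggregating (R3): 18.72% + 34% = 52.72%.

52.72%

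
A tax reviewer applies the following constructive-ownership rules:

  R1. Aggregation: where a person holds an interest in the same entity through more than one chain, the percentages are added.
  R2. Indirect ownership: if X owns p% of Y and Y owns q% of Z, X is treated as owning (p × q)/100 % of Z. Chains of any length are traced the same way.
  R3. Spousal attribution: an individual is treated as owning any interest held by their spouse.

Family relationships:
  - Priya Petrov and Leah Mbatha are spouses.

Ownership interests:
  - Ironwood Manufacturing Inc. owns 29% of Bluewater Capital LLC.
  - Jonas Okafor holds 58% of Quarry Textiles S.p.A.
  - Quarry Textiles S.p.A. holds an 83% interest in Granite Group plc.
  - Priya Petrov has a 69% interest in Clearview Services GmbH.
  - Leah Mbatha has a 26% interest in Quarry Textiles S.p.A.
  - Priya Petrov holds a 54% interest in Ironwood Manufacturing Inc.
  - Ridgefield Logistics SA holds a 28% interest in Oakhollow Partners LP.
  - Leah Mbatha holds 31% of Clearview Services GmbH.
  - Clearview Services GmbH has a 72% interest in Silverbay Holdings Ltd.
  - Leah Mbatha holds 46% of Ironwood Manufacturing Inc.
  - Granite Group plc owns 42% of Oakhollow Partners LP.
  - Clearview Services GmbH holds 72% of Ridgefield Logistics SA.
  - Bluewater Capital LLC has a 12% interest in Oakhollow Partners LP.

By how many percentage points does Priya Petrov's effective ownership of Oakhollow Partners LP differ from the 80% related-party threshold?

47.2964

By spousal attribution (R3), Priya Petrov is treated as also owning Leah Mbatha's interest in Ironwood Manufacturing Inc, giving 54% + 46% = 100%.
By spousal attribution (R3), Priya Petrov is treated as also owning Leah Mbatha's interest in Clearview Services GmbH, giving 69% + 31% = 100%.
By spousal attribution (R3), Priya Petrov is treated as owning Leah Mbatha's 26% interest in Quarry Textiles S.p.A.
Chain via Ironwood Manufacturing Inc. → Bluewater Capital LLC (R2): 100% × 29% × 12% = 3.48% of Oakhollow Partners LP.
Chain via Clearview Services GmbH → Ridgefield Logistics SA (R2): 100% × 72% × 28% = 20.16% of Oakhollow Partners LP.
Chain via Quarry Textiles S.p.A. → Granite Group plc (R2): 26% × 83% × 42% = 9.0636% of Oakhollow Partners LP.
Aggregating (R1): 3.48% + 20.16% + 9.0636% = 32.7036%.
32.7036% falls short of the 80% threshold by 47.2964 percentage points.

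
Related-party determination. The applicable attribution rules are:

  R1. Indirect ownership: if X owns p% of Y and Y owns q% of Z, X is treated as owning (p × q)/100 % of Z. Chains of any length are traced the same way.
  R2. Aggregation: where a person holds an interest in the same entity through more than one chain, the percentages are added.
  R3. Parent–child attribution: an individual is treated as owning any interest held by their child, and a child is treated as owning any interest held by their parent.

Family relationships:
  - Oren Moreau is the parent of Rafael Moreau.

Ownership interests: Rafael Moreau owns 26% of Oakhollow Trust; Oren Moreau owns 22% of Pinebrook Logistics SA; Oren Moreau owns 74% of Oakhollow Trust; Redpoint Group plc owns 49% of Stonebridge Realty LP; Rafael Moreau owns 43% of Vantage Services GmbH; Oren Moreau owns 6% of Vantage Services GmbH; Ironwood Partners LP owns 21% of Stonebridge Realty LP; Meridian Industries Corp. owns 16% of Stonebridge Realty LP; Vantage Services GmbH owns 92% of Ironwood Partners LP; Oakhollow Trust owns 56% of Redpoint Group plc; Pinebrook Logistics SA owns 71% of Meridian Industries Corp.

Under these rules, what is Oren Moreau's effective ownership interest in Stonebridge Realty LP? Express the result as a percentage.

39.406%

By parent–child attribution (R3), Oren Moreau is treated as also owning Rafael Moreau's interest in Vantage Services GmbH, giving 6% + 43% = 49%.
By parent–child attribution (R3), Oren Moreau is treated as also owning Rafael Moreau's interest in Oakhollow Trust, giving 74% + 26% = 100%.
Chain via Pinebrook Logistics SA → Meridian Industries Corp. (R1): 22% × 71% × 16% = 2.4992% of Stonebridge Realty LP.
Chain via Vantage Services GmbH → Ironwood Partners LP (R1): 49% × 92% × 21% = 9.4668% of Stonebridge Realty LP.
Chain via Oakhollow Trust → Redpoint Group plc (R1): 100% × 56% × 49% = 27.44% of Stonebridge Realty LP.
Aggregating (R2): 2.4992% + 9.4668% + 27.44% = 39.406%.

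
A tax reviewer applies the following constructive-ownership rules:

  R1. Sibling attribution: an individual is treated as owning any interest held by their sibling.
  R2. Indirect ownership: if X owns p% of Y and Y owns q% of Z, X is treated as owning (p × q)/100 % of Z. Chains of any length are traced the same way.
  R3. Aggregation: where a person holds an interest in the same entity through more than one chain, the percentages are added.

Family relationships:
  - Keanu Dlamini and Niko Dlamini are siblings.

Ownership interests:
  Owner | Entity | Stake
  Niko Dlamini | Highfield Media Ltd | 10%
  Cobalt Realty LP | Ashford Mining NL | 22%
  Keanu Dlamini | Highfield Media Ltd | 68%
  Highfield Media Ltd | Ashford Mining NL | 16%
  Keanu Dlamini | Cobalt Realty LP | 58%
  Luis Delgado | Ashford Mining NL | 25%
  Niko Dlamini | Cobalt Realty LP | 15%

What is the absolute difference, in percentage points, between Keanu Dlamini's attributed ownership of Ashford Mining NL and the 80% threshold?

By sibling attribution (R1), Keanu Dlamini is treated as also owning Niko Dlamini's interest in Highfield Media Ltd, giving 68% + 10% = 78%.
By sibling attribution (R1), Keanu Dlamini is treated as also owning Niko Dlamini's interest in Cobalt Realty LP, giving 58% + 15% = 73%.
Chain via Highfield Media Ltd (R2): 78% × 16% = 12.48% of Ashford Mining NL.
Chain via Cobalt Realty LP (R2): 73% × 22% = 16.06% of Ashford Mining NL.
Aggregating (R3): 12.48% + 16.06% = 28.54%.
28.54% falls short of the 80% threshold by 51.46 percentage points.

51.46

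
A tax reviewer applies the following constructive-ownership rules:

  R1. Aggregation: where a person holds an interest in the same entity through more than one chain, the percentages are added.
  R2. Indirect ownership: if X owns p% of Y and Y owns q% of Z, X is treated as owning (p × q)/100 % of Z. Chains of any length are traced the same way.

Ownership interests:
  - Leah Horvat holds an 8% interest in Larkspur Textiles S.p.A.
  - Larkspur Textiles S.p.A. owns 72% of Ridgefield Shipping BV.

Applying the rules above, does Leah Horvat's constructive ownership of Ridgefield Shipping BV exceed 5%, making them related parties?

Yes

Chain via Larkspur Textiles S.p.A. (R2): 8% × 72% = 5.76% of Ridgefield Shipping BV.
5.76% exceeds the 5% threshold, so Leah is a related party to Ridgefield Shipping BV.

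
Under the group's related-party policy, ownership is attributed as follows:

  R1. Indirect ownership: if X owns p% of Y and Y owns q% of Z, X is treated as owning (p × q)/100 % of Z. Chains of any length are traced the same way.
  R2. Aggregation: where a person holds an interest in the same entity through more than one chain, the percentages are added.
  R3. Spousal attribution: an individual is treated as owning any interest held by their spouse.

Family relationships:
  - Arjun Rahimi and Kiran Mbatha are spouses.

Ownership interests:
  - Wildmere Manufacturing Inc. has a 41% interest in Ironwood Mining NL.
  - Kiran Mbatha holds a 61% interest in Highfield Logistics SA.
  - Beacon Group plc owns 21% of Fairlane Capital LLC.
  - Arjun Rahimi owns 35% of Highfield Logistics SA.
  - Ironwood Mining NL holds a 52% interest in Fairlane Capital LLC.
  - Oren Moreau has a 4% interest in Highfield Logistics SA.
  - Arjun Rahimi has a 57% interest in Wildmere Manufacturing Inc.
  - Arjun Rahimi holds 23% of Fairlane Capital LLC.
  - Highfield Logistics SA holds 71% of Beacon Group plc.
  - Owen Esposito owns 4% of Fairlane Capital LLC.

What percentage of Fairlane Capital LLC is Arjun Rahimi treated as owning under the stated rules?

By spousal attribution (R3), Arjun Rahimi is treated as also owning Kiran Mbatha's interest in Highfield Logistics SA, giving 35% + 61% = 96%.
Chain via Highfield Logistics SA → Beacon Group plc (R1): 96% × 71% × 21% = 14.3136% of Fairlane Capital LLC.
Chain via Wildmere Manufacturing Inc. → Ironwood Mining NL (R1): 57% × 41% × 52% = 12.1524% of Fairlane Capital LLC.
Direct interest in Fairlane Capital LLC: 23%.
Aggregating (R2): 14.3136% + 12.1524% + 23% = 49.466%.

49.466%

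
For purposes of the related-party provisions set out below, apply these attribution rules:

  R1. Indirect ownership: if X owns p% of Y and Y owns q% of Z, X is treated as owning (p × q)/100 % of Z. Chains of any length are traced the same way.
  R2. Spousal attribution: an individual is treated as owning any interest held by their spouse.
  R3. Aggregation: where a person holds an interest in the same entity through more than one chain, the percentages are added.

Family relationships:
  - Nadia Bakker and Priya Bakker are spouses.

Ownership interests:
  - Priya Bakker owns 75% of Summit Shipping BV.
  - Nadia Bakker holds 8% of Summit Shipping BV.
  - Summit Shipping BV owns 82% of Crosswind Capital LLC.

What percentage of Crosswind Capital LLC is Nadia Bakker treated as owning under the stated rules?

By spousal attribution (R2), Nadia Bakker is treated as also owning Priya Bakker's interest in Summit Shipping BV, giving 8% + 75% = 83%.
Chain via Summit Shipping BV (R1): 83% × 82% = 68.06% of Crosswind Capital LLC.

68.06%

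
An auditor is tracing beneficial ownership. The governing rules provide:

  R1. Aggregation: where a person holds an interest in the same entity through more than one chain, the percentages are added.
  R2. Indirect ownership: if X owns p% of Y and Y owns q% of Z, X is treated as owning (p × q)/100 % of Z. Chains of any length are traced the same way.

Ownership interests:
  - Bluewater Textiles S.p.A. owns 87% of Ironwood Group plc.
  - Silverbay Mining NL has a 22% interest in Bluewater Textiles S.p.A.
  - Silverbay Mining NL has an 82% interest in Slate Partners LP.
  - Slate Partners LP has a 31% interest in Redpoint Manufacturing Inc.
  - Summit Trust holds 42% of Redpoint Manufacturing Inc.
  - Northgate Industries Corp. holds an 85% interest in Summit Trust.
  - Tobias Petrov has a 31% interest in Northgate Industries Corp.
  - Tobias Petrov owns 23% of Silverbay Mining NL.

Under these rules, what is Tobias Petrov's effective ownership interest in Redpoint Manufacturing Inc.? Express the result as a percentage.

16.9136%

Chain via Silverbay Mining NL → Slate Partners LP (R2): 23% × 82% × 31% = 5.8466% of Redpoint Manufacturing Inc.
Chain via Northgate Industries Corp. → Summit Trust (R2): 31% × 85% × 42% = 11.067% of Redpoint Manufacturing Inc.
Aggregating (R1): 5.8466% + 11.067% = 16.9136%.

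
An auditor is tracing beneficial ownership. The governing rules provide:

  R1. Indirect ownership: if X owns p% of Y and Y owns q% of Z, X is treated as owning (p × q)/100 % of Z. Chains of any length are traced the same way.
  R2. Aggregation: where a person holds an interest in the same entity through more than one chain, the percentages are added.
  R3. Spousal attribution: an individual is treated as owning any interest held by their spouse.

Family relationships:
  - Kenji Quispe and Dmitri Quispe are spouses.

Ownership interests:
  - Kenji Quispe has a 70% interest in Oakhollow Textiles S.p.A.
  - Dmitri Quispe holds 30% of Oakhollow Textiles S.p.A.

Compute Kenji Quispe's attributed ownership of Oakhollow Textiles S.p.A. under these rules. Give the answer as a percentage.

By spousal attribution (R3), Kenji Quispe is treated as also owning Dmitri Quispe's interest in Oakhollow Textiles S.p.A, giving 70% + 30% = 100%.
Direct interest in Oakhollow Textiles S.p.A: 100%.

100%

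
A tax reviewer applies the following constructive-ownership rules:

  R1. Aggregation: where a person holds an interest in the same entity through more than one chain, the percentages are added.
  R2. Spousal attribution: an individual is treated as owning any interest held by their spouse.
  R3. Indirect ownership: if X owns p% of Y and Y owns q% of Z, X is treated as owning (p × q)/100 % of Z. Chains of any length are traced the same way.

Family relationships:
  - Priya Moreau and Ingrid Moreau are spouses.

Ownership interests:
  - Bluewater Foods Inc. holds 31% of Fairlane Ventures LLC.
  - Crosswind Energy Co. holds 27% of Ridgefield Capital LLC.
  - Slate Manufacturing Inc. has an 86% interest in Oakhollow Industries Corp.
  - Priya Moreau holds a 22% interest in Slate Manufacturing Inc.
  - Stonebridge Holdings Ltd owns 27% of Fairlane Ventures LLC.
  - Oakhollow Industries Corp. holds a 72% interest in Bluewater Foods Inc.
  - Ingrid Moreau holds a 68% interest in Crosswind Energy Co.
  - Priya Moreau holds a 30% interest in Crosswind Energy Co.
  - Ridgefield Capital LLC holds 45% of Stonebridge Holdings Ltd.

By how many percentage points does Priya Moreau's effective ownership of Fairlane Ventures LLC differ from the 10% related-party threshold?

2.562166

By spousal attribution (R2), Priya Moreau is treated as also owning Ingrid Moreau's interest in Crosswind Energy Co, giving 30% + 68% = 98%.
Chain via Slate Manufacturing Inc. → Oakhollow Industries Corp. → Bluewater Foods Inc. (R3): 22% × 86% × 72% × 31% = 4.222944% of Fairlane Ventures LLC.
Chain via Crosswind Energy Co. → Ridgefield Capital LLC → Stonebridge Holdings Ltd (R3): 98% × 27% × 45% × 27% = 3.21489% of Fairlane Ventures LLC.
Aggregating (R1): 4.222944% + 3.21489% = 7.437834%.
7.437834% falls short of the 10% threshold by 2.562166 percentage points.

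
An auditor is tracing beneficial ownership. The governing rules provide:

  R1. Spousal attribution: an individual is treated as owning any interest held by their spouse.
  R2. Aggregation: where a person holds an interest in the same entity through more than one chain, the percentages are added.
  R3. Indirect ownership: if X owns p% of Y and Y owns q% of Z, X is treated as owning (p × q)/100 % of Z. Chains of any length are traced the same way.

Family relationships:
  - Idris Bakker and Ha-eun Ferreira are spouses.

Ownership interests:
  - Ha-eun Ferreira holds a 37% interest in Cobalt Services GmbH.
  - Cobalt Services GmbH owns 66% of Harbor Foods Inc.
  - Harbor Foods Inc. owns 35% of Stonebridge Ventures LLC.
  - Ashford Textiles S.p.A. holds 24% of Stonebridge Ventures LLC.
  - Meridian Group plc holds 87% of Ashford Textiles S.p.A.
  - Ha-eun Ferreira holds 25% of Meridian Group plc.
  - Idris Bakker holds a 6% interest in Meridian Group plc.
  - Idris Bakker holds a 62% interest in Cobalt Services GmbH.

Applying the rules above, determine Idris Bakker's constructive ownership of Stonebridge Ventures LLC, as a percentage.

By spousal attribution (R1), Idris Bakker is treated as also owning Ha-eun Ferreira's interest in Cobalt Services GmbH, giving 62% + 37% = 99%.
By spousal attribution (R1), Idris Bakker is treated as also owning Ha-eun Ferreira's interest in Meridian Group plc, giving 6% + 25% = 31%.
Chain via Cobalt Services GmbH → Harbor Foods Inc. (R3): 99% × 66% × 35% = 22.869% of Stonebridge Ventures LLC.
Chain via Meridian Group plc → Ashford Textiles S.p.A. (R3): 31% × 87% × 24% = 6.4728% of Stonebridge Ventures LLC.
Aggregating (R2): 22.869% + 6.4728% = 29.3418%.

29.3418%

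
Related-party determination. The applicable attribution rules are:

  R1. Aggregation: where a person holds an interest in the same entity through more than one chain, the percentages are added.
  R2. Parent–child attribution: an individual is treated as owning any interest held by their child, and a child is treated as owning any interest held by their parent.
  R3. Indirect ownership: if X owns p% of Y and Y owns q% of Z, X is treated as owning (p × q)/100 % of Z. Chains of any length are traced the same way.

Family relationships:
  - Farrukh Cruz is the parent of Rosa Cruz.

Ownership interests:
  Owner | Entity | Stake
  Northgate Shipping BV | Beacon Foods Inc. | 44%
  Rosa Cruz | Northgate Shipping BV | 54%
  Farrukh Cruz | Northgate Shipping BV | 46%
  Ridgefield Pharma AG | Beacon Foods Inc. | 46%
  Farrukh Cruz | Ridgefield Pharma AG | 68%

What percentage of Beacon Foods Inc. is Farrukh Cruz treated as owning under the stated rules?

75.28%

By parent–child attribution (R2), Farrukh Cruz is treated as also owning Rosa Cruz's interest in Northgate Shipping BV, giving 46% + 54% = 100%.
Chain via Ridgefield Pharma AG (R3): 68% × 46% = 31.28% of Beacon Foods Inc.
Chain via Northgate Shipping BV (R3): 100% × 44% = 44% of Beacon Foods Inc.
Aggregating (R1): 31.28% + 44% = 75.28%.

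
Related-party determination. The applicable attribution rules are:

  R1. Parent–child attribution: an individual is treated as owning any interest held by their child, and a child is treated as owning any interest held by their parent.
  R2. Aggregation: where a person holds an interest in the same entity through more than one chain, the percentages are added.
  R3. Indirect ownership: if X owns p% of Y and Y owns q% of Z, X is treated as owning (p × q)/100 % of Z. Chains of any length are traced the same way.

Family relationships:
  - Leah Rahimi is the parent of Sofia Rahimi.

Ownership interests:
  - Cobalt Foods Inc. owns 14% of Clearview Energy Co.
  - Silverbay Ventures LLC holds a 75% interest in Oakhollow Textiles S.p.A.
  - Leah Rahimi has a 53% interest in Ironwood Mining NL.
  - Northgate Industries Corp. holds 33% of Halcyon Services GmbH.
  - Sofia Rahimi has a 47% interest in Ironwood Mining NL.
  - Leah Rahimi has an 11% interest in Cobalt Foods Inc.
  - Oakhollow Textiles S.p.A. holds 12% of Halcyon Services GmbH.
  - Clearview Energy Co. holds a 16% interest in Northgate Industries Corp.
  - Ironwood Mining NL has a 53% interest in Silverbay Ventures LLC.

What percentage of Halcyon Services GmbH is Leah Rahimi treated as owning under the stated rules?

4.851312%

By parent–child attribution (R1), Leah Rahimi is treated as also owning Sofia Rahimi's interest in Ironwood Mining NL, giving 53% + 47% = 100%.
Chain via Ironwood Mining NL → Silverbay Ventures LLC → Oakhollow Textiles S.p.A. (R3): 100% × 53% × 75% × 12% = 4.77% of Halcyon Services GmbH.
Chain via Cobalt Foods Inc. → Clearview Energy Co. → Northgate Industries Corp. (R3): 11% × 14% × 16% × 33% = 0.081312% of Halcyon Services GmbH.
Aggregating (R2): 4.77% + 0.081312% = 4.851312%.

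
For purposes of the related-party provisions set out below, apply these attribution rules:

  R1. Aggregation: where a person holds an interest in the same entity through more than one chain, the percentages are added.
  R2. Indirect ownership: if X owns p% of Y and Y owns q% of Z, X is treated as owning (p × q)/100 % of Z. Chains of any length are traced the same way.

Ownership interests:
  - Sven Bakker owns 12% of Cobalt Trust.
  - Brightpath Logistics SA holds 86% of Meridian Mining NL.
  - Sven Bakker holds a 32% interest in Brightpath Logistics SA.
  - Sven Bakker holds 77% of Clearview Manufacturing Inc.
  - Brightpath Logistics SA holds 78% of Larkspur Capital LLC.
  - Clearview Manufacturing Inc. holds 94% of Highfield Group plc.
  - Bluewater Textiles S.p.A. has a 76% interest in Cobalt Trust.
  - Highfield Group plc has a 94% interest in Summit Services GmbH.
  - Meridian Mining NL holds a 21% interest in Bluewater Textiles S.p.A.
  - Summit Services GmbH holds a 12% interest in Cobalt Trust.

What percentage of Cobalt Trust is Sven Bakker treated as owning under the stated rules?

24.556656%

Chain via Brightpath Logistics SA → Meridian Mining NL → Bluewater Textiles S.p.A. (R2): 32% × 86% × 21% × 76% = 4.392192% of Cobalt Trust.
Chain via Clearview Manufacturing Inc. → Highfield Group plc → Summit Services GmbH (R2): 77% × 94% × 94% × 12% = 8.164464% of Cobalt Trust.
Direct interest in Cobalt Trust: 12%.
Aggregating (R1): 4.392192% + 8.164464% + 12% = 24.556656%.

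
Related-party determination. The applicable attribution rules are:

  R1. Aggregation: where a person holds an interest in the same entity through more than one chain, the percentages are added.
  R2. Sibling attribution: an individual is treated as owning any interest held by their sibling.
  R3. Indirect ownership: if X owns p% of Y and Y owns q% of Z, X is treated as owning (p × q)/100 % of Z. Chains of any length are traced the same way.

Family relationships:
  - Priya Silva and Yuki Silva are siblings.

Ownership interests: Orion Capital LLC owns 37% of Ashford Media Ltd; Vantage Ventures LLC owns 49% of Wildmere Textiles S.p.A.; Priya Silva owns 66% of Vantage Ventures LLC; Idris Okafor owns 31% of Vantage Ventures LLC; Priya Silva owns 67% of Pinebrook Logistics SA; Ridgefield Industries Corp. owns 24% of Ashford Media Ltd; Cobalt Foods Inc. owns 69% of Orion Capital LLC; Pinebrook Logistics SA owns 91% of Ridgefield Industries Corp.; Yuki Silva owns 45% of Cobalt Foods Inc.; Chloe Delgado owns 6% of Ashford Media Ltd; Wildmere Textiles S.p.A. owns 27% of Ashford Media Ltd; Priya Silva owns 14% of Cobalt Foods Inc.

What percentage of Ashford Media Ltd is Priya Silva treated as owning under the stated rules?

By sibling attribution (R2), Priya Silva is treated as also owning Yuki Silva's interest in Cobalt Foods Inc, giving 14% + 45% = 59%.
Chain via Pinebrook Logistics SA → Ridgefield Industries Corp. (R3): 67% × 91% × 24% = 14.6328% of Ashford Media Ltd.
Chain via Cobalt Foods Inc. → Orion Capital LLC (R3): 59% × 69% × 37% = 15.0627% of Ashford Media Ltd.
Chain via Vantage Ventures LLC → Wildmere Textiles S.p.A. (R3): 66% × 49% × 27% = 8.7318% of Ashford Media Ltd.
Aggregating (R1): 14.6328% + 15.0627% + 8.7318% = 38.4273%.

38.4273%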